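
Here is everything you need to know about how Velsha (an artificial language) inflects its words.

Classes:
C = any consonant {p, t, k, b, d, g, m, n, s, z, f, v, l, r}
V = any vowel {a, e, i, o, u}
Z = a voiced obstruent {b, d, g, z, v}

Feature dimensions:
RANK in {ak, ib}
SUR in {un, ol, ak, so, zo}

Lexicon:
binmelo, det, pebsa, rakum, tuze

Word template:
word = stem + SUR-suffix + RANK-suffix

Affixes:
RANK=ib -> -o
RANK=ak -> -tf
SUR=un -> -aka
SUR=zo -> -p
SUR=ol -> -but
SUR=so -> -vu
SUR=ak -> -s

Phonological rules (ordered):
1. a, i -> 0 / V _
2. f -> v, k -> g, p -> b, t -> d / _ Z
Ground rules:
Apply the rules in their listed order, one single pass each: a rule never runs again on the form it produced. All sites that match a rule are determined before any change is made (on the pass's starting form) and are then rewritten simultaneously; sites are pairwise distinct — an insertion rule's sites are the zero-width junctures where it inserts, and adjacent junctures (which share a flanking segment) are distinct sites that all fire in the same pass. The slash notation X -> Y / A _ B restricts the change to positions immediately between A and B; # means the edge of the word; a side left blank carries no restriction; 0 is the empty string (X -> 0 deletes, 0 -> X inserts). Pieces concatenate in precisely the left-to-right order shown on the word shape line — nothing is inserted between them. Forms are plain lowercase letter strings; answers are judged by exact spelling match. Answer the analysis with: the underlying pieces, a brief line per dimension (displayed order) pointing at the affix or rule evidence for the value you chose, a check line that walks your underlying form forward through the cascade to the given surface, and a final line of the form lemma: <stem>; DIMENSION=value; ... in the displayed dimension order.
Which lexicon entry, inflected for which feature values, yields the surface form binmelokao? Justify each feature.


underlying: binmelo-aka-o
RANK=ib - signalled by the affix -o
SUR=un - signalled by the affix -aka
check: binmeloakao -> binmelokao -> binmelokao
lemma: binmelo; RANK=ib; SUR=un


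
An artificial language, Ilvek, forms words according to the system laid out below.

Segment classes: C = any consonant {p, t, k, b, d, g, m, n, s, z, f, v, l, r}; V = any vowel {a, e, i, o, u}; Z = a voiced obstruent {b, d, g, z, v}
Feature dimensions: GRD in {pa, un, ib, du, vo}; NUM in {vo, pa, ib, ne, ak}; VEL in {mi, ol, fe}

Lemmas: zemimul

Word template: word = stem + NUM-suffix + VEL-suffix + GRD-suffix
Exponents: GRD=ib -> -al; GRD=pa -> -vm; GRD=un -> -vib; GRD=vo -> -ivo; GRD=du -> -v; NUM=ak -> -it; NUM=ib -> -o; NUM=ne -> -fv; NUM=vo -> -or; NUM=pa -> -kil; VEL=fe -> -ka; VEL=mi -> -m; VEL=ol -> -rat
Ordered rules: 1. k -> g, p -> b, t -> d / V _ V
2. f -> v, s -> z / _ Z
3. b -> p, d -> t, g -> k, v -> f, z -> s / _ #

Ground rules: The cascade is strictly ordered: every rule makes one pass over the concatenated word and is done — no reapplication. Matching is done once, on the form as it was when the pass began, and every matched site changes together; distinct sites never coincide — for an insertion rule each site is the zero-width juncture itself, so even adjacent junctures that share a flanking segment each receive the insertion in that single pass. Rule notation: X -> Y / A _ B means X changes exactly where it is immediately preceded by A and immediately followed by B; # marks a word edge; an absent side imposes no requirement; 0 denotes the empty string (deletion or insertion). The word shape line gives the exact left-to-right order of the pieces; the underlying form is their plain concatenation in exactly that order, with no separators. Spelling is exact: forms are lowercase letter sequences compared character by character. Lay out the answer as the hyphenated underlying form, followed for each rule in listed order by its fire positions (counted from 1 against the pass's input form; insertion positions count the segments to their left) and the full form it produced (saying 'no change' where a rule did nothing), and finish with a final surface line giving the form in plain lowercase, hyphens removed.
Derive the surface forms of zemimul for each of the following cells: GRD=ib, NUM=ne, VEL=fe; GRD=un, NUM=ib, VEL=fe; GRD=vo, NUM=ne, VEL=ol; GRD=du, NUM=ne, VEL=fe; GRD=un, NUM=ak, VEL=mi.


cell GRD=ib, NUM=ne, VEL=fe:
underlying: zemimul-fv-ka-al
1. k -> g, p -> b, t -> d / V _ V: no change
2. f -> v, s -> z / _ Z: fires at position(s) 8: zemimulvvkaal
3. b -> p, d -> t, g -> k, v -> f, z -> s / _ #: no change
surface: zemimulvvkaal

cell GRD=un, NUM=ib, VEL=fe:
underlying: zemimul-o-ka-vib
1. k -> g, p -> b, t -> d / V _ V: fires at position(s) 9: zemimulogavib
2. f -> v, s -> z / _ Z: no change
3. b -> p, d -> t, g -> k, v -> f, z -> s / _ #: fires at position(s) 13: zemimulogavip
surface: zemimulogavip

cell GRD=vo, NUM=ne, VEL=ol:
underlying: zemimul-fv-rat-ivo
1. k -> g, p -> b, t -> d / V _ V: fires at position(s) 12: zemimulfvradivo
2. f -> v, s -> z / _ Z: fires at position(s) 8: zemimulvvradivo
3. b -> p, d -> t, g -> k, v -> f, z -> s / _ #: no change
surface: zemimulvvradivo

cell GRD=du, NUM=ne, VEL=fe:
underlying: zemimul-fv-ka-v
1. k -> g, p -> b, t -> d / V _ V: no change
2. f -> v, s -> z / _ Z: fires at position(s) 8: zemimulvvkav
3. b -> p, d -> t, g -> k, v -> f, z -> s / _ #: fires at position(s) 12: zemimulvvkaf
surface: zemimulvvkaf

cell GRD=un, NUM=ak, VEL=mi:
underlying: zemimul-it-m-vib
1. k -> g, p -> b, t -> d / V _ V: no change
2. f -> v, s -> z / _ Z: no change
3. b -> p, d -> t, g -> k, v -> f, z -> s / _ #: fires at position(s) 13: zemimulitmvip
surface: zemimulitmvip


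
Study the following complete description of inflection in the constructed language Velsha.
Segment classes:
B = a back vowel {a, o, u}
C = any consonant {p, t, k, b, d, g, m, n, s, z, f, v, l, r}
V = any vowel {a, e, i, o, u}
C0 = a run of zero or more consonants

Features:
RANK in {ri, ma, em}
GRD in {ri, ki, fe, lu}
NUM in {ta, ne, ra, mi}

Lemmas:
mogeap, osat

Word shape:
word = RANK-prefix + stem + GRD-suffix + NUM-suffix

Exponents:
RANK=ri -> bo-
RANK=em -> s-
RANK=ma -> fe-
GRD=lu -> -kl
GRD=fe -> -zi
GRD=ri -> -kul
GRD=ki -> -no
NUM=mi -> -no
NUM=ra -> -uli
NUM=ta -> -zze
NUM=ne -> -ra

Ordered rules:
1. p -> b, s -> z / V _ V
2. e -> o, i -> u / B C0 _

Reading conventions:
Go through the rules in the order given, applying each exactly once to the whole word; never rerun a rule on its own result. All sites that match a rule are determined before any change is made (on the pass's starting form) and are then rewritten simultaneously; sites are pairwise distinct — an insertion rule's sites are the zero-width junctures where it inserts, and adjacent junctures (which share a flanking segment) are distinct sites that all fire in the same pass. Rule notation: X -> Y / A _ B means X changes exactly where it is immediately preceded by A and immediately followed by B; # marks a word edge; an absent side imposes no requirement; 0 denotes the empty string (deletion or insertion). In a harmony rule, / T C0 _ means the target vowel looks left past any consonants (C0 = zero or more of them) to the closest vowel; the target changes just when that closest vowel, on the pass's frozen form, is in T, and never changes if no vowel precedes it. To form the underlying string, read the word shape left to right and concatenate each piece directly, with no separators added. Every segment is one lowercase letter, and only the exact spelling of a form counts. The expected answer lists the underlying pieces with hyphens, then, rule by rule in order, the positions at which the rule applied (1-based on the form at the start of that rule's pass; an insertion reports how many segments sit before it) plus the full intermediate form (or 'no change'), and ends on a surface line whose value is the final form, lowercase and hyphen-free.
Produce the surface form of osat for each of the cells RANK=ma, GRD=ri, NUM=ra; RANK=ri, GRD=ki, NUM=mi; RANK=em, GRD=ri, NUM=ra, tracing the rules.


cell RANK=ma, GRD=ri, NUM=ra:
underlying: fe-osat-kul-uli
1. p -> b, s -> z / V _ V: fires at position(s) 4: feozatkululi
2. e -> o, i -> u / B C0 _: fires at position(s) 12: feozatkululu
surface: feozatkululu

cell RANK=ri, GRD=ki, NUM=mi:
underlying: bo-osat-no-no
1. p -> b, s -> z / V _ V: fires at position(s) 4: boozatnono
2. e -> o, i -> u / B C0 _: no change
surface: boozatnono

cell RANK=em, GRD=ri, NUM=ra:
underlying: s-osat-kul-uli
1. p -> b, s -> z / V _ V: fires at position(s) 3: sozatkululi
2. e -> o, i -> u / B C0 _: fires at position(s) 11: sozatkululu
surface: sozatkululu


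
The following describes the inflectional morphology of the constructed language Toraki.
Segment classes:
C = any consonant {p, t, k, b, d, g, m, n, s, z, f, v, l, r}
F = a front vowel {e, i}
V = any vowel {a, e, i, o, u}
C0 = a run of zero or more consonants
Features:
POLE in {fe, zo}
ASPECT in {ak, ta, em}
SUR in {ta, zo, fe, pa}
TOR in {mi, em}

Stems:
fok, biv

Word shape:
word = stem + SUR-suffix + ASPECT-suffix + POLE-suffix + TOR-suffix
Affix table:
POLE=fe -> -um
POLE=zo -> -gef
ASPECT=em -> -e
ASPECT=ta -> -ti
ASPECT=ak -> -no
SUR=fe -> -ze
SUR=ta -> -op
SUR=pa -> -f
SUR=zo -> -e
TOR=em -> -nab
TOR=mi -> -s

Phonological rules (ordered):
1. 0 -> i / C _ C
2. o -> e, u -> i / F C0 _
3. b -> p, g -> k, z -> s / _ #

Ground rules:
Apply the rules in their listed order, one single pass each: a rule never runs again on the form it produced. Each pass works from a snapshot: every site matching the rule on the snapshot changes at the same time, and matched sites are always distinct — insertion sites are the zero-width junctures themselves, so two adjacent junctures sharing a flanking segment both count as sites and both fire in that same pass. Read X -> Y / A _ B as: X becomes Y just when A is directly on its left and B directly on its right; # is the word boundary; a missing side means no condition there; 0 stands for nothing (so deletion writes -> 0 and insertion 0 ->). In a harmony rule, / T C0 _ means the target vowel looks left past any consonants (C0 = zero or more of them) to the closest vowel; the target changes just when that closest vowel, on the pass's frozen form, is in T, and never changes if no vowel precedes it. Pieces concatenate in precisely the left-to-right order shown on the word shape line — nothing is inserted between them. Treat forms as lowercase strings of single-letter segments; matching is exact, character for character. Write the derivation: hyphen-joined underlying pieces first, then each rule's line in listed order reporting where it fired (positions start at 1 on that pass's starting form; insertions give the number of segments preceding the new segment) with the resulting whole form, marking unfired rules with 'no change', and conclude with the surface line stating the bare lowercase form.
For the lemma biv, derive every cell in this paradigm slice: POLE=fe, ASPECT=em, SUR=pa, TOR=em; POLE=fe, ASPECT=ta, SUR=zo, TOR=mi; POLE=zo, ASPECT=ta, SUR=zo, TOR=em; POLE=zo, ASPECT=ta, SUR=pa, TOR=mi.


cell POLE=fe, ASPECT=em, SUR=pa, TOR=em:
underlying: biv-f-e-um-nab
1. 0 -> i / C _ C: inserts after position(s) 3, 7: bivifeuminab
2. o -> e, u -> i / F C0 _: fires at position(s) 7: bivifeiminab
3. b -> p, g -> k, z -> s / _ #: fires at position(s) 12: bivifeiminap
surface: bivifeiminap

cell POLE=fe, ASPECT=ta, SUR=zo, TOR=mi:
underlying: biv-e-ti-um-s
1. 0 -> i / C _ C: inserts after position(s) 8: bivetiumis
2. o -> e, u -> i / F C0 _: fires at position(s) 7: bivetiimis
3. b -> p, g -> k, z -> s / _ #: no change
surface: bivetiimis

cell POLE=zo, ASPECT=ta, SUR=zo, TOR=em:
underlying: biv-e-ti-gef-nab
1. 0 -> i / C _ C: inserts after position(s) 9: bivetigefinab
2. o -> e, u -> i / F C0 _: no change
3. b -> p, g -> k, z -> s / _ #: fires at position(s) 13: bivetigefinap
surface: bivetigefinap

cell POLE=zo, ASPECT=ta, SUR=pa, TOR=mi:
underlying: biv-f-ti-gef-s
1. 0 -> i / C _ C: inserts after position(s) 3, 4, 9: bivifitigefis
2. o -> e, u -> i / F C0 _: no change
3. b -> p, g -> k, z -> s / _ #: no change
surface: bivifitigefis


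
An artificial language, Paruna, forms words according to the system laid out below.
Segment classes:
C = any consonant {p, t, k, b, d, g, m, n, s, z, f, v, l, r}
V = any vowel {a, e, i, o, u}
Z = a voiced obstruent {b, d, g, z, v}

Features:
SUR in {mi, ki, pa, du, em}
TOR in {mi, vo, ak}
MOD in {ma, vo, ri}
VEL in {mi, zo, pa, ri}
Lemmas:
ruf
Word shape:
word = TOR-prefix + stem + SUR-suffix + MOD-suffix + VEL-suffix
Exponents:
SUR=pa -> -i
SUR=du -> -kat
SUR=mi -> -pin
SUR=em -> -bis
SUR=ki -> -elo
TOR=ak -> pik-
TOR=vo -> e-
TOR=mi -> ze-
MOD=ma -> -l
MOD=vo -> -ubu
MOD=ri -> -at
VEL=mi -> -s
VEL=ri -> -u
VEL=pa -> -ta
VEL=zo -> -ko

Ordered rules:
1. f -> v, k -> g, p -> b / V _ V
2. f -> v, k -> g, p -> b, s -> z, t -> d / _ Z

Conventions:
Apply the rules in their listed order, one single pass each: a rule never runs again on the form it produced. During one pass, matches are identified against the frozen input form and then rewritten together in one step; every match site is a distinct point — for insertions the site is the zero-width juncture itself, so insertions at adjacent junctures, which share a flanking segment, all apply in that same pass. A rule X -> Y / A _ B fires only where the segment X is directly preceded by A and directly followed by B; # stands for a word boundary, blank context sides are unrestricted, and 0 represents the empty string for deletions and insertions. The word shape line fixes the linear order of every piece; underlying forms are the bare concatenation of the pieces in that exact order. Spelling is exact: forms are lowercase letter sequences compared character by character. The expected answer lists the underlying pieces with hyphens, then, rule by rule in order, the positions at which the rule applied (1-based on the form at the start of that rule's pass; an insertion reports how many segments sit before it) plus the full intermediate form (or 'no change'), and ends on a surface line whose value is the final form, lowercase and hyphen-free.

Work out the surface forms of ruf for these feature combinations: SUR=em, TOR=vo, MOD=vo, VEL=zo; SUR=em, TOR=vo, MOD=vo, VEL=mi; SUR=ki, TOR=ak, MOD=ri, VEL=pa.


cell SUR=em, TOR=vo, MOD=vo, VEL=zo:
underlying: e-ruf-bis-ubu-ko
1. f -> v, k -> g, p -> b / V _ V: fires at position(s) 11: erufbisubugo
2. f -> v, k -> g, p -> b, s -> z, t -> d / _ Z: fires at position(s) 4: eruvbisubugo
surface: eruvbisubugo

cell SUR=em, TOR=vo, MOD=vo, VEL=mi:
underlying: e-ruf-bis-ubu-s
1. f -> v, k -> g, p -> b / V _ V: no change
2. f -> v, k -> g, p -> b, s -> z, t -> d / _ Z: fires at position(s) 4: eruvbisubus
surface: eruvbisubus

cell SUR=ki, TOR=ak, MOD=ri, VEL=pa:
underlying: pik-ruf-elo-at-ta
1. f -> v, k -> g, p -> b / V _ V: fires at position(s) 6: pikruveloatta
2. f -> v, k -> g, p -> b, s -> z, t -> d / _ Z: no change
surface: pikruveloatta


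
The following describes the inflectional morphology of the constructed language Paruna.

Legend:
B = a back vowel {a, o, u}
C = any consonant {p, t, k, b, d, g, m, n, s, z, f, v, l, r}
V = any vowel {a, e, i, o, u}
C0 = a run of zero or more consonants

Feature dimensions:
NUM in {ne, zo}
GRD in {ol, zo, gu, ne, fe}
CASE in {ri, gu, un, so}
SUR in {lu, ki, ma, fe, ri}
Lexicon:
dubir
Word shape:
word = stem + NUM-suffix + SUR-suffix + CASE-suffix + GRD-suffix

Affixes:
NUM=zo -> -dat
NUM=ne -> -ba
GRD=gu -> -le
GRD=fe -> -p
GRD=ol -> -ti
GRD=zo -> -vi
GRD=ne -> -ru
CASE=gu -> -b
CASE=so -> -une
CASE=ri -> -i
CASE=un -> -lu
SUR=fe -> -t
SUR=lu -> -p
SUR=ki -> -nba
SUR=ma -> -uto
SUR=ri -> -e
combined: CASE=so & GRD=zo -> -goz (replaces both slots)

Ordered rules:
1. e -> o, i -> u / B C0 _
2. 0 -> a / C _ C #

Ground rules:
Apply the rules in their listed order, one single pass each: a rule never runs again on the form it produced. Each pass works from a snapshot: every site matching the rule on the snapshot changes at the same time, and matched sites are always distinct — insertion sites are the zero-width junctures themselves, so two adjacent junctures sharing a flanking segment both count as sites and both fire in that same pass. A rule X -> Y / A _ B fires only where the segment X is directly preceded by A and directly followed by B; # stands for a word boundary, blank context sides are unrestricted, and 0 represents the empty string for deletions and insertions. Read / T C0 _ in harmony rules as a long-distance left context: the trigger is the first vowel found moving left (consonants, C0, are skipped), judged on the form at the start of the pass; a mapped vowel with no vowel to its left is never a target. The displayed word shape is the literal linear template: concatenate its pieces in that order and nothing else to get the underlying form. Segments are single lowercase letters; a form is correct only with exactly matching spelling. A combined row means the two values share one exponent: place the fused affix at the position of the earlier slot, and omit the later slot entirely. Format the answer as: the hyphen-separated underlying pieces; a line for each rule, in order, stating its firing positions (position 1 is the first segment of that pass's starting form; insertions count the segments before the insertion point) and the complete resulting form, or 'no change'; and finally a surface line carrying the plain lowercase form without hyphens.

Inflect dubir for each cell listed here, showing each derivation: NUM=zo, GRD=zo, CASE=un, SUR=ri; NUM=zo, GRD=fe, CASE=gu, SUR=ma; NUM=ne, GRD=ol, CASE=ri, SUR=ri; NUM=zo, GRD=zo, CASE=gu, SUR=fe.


cell NUM=zo, GRD=zo, CASE=un, SUR=ri:
underlying: dubir-dat-e-lu-vi
1. e -> o, i -> u / B C0 _: fires at position(s) 4, 9, 13: duburdatoluvu
2. 0 -> a / C _ C #: no change
surface: duburdatoluvu

cell NUM=zo, GRD=fe, CASE=gu, SUR=ma:
underlying: dubir-dat-uto-b-p
1. e -> o, i -> u / B C0 _: fires at position(s) 4: duburdatutobp
2. 0 -> a / C _ C #: inserts after position(s) 12: duburdatutobap
surface: duburdatutobap

cell NUM=ne, GRD=ol, CASE=ri, SUR=ri:
underlying: dubir-ba-e-i-ti
1. e -> o, i -> u / B C0 _: fires at position(s) 4, 8: duburbaoiti
2. 0 -> a / C _ C #: no change
surface: duburbaoiti

cell NUM=zo, GRD=zo, CASE=gu, SUR=fe:
underlying: dubir-dat-t-b-vi
1. e -> o, i -> u / B C0 _: fires at position(s) 4, 12: duburdattbvu
2. 0 -> a / C _ C #: no change
surface: duburdattbvu


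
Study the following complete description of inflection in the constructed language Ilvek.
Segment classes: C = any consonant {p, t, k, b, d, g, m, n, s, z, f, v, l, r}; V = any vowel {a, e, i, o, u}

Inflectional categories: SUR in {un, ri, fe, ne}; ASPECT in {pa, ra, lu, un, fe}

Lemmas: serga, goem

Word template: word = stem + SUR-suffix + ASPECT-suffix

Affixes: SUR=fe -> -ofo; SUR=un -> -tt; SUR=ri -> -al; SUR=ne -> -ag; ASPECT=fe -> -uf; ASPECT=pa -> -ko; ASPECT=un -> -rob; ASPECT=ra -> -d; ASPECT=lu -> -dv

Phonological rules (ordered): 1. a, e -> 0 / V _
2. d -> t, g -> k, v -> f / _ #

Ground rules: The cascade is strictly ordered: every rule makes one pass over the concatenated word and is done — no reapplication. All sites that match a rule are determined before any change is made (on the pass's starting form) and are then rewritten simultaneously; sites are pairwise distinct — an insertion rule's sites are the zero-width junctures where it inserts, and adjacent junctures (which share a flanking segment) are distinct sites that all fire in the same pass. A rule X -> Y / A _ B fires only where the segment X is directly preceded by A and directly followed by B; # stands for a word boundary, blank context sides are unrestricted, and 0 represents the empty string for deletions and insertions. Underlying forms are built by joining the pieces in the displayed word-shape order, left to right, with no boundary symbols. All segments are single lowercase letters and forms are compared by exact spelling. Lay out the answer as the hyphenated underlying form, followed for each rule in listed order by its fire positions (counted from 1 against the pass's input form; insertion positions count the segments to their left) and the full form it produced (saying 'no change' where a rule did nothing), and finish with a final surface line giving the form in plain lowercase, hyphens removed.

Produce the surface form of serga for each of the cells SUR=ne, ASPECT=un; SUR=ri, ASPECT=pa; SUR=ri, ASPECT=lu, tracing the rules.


cell SUR=ne, ASPECT=un:
underlying: serga-ag-rob
1. a, e -> 0 / V _: fires at position(s) 6: sergagrob
2. d -> t, g -> k, v -> f / _ #: no change
surface: sergagrob

cell SUR=ri, ASPECT=pa:
underlying: serga-al-ko
1. a, e -> 0 / V _: fires at position(s) 6: sergalko
2. d -> t, g -> k, v -> f / _ #: no change
surface: sergalko

cell SUR=ri, ASPECT=lu:
underlying: serga-al-dv
1. a, e -> 0 / V _: fires at position(s) 6: sergaldv
2. d -> t, g -> k, v -> f / _ #: fires at position(s) 8: sergaldf
surface: sergaldf


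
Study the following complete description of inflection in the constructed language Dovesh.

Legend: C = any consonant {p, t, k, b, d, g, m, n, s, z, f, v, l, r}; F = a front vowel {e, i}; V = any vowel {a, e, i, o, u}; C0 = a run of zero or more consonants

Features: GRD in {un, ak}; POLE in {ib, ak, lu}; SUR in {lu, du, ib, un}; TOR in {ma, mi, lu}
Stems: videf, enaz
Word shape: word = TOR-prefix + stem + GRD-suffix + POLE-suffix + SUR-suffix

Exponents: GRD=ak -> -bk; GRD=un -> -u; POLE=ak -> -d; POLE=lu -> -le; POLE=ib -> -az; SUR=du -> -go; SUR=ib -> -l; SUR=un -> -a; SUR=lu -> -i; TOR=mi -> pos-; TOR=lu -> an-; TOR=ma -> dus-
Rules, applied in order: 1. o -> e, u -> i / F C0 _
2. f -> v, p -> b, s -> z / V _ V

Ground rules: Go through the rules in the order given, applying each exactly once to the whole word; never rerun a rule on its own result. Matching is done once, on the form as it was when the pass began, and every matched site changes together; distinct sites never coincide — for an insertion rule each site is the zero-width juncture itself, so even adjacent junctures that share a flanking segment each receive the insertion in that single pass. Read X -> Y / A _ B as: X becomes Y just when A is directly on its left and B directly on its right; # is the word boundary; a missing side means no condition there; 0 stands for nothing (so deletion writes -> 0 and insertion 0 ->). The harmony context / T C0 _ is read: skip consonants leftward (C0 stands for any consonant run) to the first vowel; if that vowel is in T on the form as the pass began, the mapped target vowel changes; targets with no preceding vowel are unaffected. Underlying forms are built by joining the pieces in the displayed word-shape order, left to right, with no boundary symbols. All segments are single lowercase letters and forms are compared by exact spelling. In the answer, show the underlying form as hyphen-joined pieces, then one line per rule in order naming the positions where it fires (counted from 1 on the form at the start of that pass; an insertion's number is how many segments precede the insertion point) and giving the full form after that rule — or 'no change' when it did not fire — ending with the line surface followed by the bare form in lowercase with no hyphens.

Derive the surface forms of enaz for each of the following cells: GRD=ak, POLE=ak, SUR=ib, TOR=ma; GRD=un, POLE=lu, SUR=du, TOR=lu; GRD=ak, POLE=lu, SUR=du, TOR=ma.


cell GRD=ak, POLE=ak, SUR=ib, TOR=ma:
underlying: dus-enaz-bk-d-l
1. o -> e, u -> i / F C0 _: no change
2. f -> v, p -> b, s -> z / V _ V: fires at position(s) 3: duzenazbkdl
surface: duzenazbkdl

cell GRD=un, POLE=lu, SUR=du, TOR=lu:
underlying: an-enaz-u-le-go
1. o -> e, u -> i / F C0 _: fires at position(s) 11: anenazulege
2. f -> v, p -> b, s -> z / V _ V: no change
surface: anenazulege

cell GRD=ak, POLE=lu, SUR=du, TOR=ma:
underlying: dus-enaz-bk-le-go
1. o -> e, u -> i / F C0 _: fires at position(s) 13: dusenazbklege
2. f -> v, p -> b, s -> z / V _ V: fires at position(s) 3: duzenazbklege
surface: duzenazbklege


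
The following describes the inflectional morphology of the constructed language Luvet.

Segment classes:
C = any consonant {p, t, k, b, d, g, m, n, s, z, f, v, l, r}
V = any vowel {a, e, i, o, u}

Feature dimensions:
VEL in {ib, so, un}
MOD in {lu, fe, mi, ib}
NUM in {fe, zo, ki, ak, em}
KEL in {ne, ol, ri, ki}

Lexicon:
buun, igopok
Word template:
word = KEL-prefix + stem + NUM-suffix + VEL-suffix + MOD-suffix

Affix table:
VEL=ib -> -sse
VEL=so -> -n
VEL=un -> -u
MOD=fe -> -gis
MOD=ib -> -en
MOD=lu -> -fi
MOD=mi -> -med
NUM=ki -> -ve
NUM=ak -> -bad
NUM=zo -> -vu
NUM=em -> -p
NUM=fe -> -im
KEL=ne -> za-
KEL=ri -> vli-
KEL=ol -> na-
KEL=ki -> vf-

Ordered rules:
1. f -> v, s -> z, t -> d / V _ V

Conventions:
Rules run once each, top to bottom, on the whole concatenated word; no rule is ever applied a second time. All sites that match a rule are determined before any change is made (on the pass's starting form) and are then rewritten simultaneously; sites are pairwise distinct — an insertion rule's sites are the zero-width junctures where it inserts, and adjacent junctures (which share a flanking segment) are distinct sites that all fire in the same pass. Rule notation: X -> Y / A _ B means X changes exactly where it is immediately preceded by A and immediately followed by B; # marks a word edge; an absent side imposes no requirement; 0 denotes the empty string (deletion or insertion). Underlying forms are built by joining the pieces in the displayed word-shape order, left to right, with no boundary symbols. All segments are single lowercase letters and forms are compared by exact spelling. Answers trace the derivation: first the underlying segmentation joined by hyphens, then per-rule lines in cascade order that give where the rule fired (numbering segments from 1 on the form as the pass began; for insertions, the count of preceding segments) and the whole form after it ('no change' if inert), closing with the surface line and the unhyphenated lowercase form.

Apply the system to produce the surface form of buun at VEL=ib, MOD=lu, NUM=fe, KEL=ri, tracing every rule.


underlying: vli-buun-im-sse-fi
1. f -> v, s -> z, t -> d / V _ V: fires at position(s) 13: vlibuunimssevi
surface: vlibuunimssevi


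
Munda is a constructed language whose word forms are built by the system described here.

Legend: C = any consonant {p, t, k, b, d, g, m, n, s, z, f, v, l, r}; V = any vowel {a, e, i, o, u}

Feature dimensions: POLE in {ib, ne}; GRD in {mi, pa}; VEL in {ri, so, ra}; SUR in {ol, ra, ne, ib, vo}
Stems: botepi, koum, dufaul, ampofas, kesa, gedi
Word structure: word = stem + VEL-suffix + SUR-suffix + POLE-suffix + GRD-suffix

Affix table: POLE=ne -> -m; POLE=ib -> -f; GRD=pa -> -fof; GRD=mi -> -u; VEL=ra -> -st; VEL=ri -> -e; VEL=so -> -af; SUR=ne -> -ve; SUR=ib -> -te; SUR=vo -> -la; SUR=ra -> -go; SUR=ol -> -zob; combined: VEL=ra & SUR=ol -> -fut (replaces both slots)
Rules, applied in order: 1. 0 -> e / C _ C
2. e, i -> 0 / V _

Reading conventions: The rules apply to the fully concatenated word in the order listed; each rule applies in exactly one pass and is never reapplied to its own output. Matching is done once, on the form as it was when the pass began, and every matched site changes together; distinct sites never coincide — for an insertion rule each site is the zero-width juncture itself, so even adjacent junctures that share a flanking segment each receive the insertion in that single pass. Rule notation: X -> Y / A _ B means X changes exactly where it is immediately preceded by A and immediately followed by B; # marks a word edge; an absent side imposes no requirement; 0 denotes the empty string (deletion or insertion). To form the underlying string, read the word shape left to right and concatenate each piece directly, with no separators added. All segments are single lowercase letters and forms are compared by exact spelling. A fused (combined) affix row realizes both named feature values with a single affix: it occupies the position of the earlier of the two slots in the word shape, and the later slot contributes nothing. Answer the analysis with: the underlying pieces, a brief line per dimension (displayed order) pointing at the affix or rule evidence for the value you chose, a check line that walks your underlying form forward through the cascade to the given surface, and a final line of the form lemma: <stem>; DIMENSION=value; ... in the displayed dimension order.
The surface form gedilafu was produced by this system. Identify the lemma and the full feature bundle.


underlying: gedi-e-la-f-u
POLE=ib - signalled by the affix -f
GRD=mi - signalled by the affix -u
VEL=ri - signalled by the affix -e
SUR=vo - signalled by the affix -la
check: gedielafu -> gedielafu -> gedilafu
lemma: gedi; POLE=ib; GRD=mi; VEL=ri; SUR=vo


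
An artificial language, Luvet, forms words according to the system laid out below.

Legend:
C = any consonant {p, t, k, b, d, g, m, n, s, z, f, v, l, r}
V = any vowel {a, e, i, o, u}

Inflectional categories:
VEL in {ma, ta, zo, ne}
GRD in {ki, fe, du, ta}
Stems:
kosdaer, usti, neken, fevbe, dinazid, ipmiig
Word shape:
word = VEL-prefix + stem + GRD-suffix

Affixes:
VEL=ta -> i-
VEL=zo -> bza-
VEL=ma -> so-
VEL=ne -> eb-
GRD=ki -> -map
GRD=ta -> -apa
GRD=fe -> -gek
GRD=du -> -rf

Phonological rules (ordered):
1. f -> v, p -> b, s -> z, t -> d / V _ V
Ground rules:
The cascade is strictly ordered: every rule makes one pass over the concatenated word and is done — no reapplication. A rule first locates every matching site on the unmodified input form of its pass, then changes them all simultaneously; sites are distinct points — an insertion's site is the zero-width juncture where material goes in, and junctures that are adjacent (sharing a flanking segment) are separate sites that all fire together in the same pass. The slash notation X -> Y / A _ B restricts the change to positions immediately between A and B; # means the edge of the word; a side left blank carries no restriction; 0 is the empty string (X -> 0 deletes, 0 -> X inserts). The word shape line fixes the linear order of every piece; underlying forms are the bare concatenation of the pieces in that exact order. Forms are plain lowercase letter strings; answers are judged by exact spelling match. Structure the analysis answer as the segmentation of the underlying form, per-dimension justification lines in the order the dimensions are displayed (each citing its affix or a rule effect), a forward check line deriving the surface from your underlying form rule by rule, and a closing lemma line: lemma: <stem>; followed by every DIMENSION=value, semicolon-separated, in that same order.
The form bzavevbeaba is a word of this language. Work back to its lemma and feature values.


underlying: bza-fevbe-apa
VEL=zo - signalled by the affix bza-
GRD=ta - signalled by the affix -apa
check: bzafevbeapa -> bzavevbeaba
lemma: fevbe; VEL=zo; GRD=ta


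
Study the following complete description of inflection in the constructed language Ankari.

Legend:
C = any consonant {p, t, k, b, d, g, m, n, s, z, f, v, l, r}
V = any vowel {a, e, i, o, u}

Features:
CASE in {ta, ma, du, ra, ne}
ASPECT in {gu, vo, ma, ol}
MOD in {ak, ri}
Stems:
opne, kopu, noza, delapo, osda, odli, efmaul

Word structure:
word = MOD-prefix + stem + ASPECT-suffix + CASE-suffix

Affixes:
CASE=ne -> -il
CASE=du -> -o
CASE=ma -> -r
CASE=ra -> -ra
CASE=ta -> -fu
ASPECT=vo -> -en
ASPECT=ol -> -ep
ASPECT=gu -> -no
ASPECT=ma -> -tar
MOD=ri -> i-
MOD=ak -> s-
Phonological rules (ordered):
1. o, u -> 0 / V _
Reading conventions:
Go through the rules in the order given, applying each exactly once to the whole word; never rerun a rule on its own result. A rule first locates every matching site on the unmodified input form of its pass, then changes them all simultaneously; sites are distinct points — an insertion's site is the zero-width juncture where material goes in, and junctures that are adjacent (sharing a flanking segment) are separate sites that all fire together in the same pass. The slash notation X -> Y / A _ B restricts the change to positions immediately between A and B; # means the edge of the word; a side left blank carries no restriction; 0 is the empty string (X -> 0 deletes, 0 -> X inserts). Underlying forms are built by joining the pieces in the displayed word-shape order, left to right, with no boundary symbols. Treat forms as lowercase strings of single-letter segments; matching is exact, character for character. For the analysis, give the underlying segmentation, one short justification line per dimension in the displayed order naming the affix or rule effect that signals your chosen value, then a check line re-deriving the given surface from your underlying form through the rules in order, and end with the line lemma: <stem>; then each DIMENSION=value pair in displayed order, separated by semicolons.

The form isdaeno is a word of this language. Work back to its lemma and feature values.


underlying: i-osda-en-o
CASE=du - signalled by the affix -o
ASPECT=vo - signalled by the affix -en
MOD=ri - signalled by the affix i-
check: iosdaeno -> isdaeno
lemma: osda; CASE=du; ASPECT=vo; MOD=ri


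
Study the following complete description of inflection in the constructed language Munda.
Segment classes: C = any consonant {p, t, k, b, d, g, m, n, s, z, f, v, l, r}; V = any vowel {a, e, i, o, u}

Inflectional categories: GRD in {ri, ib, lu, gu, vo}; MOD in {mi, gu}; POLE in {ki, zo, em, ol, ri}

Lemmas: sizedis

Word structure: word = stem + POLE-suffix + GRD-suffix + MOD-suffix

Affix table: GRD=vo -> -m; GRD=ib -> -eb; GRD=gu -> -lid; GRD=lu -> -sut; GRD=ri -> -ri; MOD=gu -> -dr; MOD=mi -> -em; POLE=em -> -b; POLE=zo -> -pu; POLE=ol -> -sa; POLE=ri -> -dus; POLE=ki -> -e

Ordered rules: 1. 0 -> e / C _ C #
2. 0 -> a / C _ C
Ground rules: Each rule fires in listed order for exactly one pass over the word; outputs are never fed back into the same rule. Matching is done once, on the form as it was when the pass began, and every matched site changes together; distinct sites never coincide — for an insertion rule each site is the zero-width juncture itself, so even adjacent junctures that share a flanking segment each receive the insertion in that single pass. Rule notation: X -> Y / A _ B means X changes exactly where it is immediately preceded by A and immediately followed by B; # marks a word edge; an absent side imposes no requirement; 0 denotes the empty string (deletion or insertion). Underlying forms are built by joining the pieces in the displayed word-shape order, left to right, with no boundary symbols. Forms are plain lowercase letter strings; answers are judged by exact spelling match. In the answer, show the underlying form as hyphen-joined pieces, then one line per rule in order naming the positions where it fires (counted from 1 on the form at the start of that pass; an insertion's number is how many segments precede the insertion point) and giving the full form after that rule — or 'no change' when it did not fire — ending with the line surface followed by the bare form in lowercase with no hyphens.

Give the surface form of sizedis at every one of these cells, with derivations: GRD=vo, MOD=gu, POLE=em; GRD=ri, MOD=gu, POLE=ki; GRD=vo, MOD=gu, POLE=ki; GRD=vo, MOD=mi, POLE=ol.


cell GRD=vo, MOD=gu, POLE=em:
underlying: sizedis-b-m-dr
1. 0 -> e / C _ C #: inserts after position(s) 10: sizedisbmder
2. 0 -> a / C _ C: inserts after position(s) 7, 8, 9: sizedisabamader
surface: sizedisabamader

cell GRD=ri, MOD=gu, POLE=ki:
underlying: sizedis-e-ri-dr
1. 0 -> e / C _ C #: inserts after position(s) 11: sizediserider
2. 0 -> a / C _ C: no change
surface: sizediserider

cell GRD=vo, MOD=gu, POLE=ki:
underlying: sizedis-e-m-dr
1. 0 -> e / C _ C #: inserts after position(s) 10: sizedisemder
2. 0 -> a / C _ C: inserts after position(s) 9: sizedisemader
surface: sizedisemader

cell GRD=vo, MOD=mi, POLE=ol:
underlying: sizedis-sa-m-em
1. 0 -> e / C _ C #: no change
2. 0 -> a / C _ C: inserts after position(s) 7: sizedisasamem
surface: sizedisasamem


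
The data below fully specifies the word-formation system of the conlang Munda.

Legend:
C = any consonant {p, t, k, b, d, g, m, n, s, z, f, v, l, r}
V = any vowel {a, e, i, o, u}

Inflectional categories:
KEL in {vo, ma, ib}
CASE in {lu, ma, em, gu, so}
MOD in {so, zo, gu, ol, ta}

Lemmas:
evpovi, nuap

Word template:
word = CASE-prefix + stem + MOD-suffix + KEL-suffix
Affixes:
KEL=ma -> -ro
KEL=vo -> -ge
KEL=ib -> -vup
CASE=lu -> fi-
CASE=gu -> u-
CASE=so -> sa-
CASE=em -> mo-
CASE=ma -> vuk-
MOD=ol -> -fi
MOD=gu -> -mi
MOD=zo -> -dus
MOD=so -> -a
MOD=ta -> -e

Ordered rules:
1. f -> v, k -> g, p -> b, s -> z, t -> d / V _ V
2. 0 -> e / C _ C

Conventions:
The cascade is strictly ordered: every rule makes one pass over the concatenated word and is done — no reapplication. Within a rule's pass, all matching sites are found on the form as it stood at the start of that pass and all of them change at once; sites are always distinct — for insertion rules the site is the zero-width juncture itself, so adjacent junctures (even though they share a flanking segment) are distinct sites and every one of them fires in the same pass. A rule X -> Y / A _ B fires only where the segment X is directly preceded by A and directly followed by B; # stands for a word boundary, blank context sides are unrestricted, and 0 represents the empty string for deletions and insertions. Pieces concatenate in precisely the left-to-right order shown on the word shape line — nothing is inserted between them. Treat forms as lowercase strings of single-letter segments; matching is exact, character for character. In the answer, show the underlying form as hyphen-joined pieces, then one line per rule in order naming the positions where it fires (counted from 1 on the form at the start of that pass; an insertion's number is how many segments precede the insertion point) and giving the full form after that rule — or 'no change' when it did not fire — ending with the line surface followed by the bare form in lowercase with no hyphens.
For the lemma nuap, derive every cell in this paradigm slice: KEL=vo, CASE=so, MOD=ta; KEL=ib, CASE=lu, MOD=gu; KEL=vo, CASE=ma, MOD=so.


cell KEL=vo, CASE=so, MOD=ta:
underlying: sa-nuap-e-ge
1. f -> v, k -> g, p -> b, s -> z, t -> d / V _ V: fires at position(s) 6: sanuabege
2. 0 -> e / C _ C: no change
surface: sanuabege

cell KEL=ib, CASE=lu, MOD=gu:
underlying: fi-nuap-mi-vup
1. f -> v, k -> g, p -> b, s -> z, t -> d / V _ V: no change
2. 0 -> e / C _ C: inserts after position(s) 6: finuapemivup
surface: finuapemivup

cell KEL=vo, CASE=ma, MOD=so:
underlying: vuk-nuap-a-ge
1. f -> v, k -> g, p -> b, s -> z, t -> d / V _ V: fires at position(s) 7: vuknuabage
2. 0 -> e / C _ C: inserts after position(s) 3: vukenuabage
surface: vukenuabage


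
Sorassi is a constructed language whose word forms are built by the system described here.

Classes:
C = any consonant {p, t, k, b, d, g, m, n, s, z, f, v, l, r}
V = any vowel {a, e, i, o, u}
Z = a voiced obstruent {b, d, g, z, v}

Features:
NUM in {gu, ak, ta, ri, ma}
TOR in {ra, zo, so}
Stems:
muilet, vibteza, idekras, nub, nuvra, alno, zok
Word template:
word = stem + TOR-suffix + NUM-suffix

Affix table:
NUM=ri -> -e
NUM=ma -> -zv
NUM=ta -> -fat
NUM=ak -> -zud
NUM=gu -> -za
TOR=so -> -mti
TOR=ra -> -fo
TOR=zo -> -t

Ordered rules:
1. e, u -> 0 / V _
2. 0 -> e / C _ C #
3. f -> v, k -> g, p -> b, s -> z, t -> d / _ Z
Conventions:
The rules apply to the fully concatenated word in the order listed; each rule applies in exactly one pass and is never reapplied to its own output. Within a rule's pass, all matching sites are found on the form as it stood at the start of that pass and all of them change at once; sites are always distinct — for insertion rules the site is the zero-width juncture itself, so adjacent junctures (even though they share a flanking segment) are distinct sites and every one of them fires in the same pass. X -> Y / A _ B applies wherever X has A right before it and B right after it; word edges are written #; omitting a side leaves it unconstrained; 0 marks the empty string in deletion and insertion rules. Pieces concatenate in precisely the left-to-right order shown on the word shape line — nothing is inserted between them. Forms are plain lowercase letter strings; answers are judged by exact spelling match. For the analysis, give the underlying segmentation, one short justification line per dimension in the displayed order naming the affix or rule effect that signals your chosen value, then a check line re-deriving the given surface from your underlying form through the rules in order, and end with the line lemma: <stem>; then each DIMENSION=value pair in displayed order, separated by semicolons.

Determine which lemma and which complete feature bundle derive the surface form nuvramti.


underlying: nuvra-mti-e
NUM=ri - signalled by the affix -e
TOR=so - signalled by the affix -mti
check: nuvramtie -> nuvramti -> nuvramti -> nuvramti
lemma: nuvra; NUM=ri; TOR=so
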